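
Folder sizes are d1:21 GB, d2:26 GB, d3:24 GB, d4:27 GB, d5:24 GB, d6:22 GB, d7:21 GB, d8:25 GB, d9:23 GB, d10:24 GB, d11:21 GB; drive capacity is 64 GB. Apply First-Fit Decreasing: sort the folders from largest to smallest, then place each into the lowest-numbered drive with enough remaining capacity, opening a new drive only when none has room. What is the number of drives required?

Sorted descending: 27, 26, 25, 24, 24, 24, 23, 22, 21, 21, 21.
drive 1: place 27 GB, 37 GB left
drive 1: place 26 GB, 11 GB left
drive 2: place 25 GB, 39 GB left
drive 2: place 24 GB, 15 GB left
drive 3: place 24 GB, 40 GB left
drive 3: place 24 GB, 16 GB left
drive 4: place 23 GB, 41 GB left
drive 4: place 22 GB, 19 GB left
drive 5: place 21 GB, 43 GB left
drive 5: place 21 GB, 22 GB left
drive 5: place 21 GB, 1 GB left

5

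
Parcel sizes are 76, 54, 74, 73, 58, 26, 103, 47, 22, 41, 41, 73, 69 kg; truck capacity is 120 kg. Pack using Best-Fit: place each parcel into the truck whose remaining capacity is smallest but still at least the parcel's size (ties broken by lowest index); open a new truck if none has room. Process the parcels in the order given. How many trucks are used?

Put 76 kg in truck 1; 44 kg remain.
Put 54 kg in truck 2; 66 kg remain.
Put 74 kg in truck 3; 46 kg remain.
Put 73 kg in truck 4; 47 kg remain.
Put 58 kg in truck 2; 8 kg remain.
Put 26 kg in truck 1; 18 kg remain.
Put 103 kg in truck 5; 17 kg remain.
Put 47 kg in truck 4; 0 kg remain.
Put 22 kg in truck 3; 24 kg remain.
Put 41 kg in truck 6; 79 kg remain.
Put 41 kg in truck 6; 38 kg remain.
Put 73 kg in truck 7; 47 kg remain.
Put 69 kg in truck 8; 51 kg remain.
Final trucks: [76,26] [54,58] [74,22] [73,47] [103] [41,41] [73] [69].

8 trucks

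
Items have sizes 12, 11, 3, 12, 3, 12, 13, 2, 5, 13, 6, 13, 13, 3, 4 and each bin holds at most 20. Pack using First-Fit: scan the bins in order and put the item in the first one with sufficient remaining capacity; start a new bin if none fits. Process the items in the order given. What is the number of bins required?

8

bin 1: place 12, 8 left
bin 2: place 11, 9 left
bin 1: place 3, 5 left
bin 3: place 12, 8 left
bin 1: place 3, 2 left
bin 4: place 12, 8 left
bin 5: place 13, 7 left
bin 1: place 2, 0 left
bin 2: place 5, 4 left
bin 6: place 13, 7 left
bin 3: place 6, 2 left
bin 7: place 13, 7 left
bin 8: place 13, 7 left
bin 2: place 3, 1 left
bin 4: place 4, 4 left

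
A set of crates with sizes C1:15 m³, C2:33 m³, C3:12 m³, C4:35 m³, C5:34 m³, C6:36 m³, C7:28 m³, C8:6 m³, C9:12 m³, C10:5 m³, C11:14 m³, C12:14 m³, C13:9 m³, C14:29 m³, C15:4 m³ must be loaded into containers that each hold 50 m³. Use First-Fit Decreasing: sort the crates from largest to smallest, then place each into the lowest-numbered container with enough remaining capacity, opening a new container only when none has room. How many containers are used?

6 containers

Sorted descending: 36, 35, 34, 33, 29, 28, 15, 14, 14, 12, 12, 9, 6, 5, 4.
36 m³ → container 1 (remaining 14 m³)
35 m³ → container 2 (remaining 15 m³)
34 m³ → container 3 (remaining 16 m³)
33 m³ → container 4 (remaining 17 m³)
29 m³ → container 5 (remaining 21 m³)
28 m³ → container 6 (remaining 22 m³)
15 m³ → container 2 (remaining 0 m³)
14 m³ → container 1 (remaining 0 m³)
14 m³ → container 3 (remaining 2 m³)
12 m³ → container 4 (remaining 5 m³)
12 m³ → container 5 (remaining 9 m³)
9 m³ → container 5 (remaining 0 m³)
6 m³ → container 6 (remaining 16 m³)
5 m³ → container 4 (remaining 0 m³)
4 m³ → container 6 (remaining 12 m³)
Final containers: [36,14] [35,15] [34,14] [33,12,5] [29,12,9] [28,6,4].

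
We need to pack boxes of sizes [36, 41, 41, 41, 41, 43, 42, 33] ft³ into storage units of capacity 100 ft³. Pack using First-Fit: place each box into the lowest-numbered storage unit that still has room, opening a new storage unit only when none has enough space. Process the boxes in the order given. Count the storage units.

4

storage unit 1: place 36 ft³, 64 ft³ left
storage unit 1: place 41 ft³, 23 ft³ left
storage unit 2: place 41 ft³, 59 ft³ left
storage unit 2: place 41 ft³, 18 ft³ left
storage unit 3: place 41 ft³, 59 ft³ left
storage unit 3: place 43 ft³, 16 ft³ left
storage unit 4: place 42 ft³, 58 ft³ left
storage unit 4: place 33 ft³, 25 ft³ left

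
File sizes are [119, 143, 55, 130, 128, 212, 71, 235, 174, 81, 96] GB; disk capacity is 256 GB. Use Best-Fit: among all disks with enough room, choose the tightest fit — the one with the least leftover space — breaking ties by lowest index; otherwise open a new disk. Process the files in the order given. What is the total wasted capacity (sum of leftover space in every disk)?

disk 1: place 119 GB, 137 GB left
disk 2: place 143 GB, 113 GB left
disk 2: place 55 GB, 58 GB left
disk 1: place 130 GB, 7 GB left
disk 3: place 128 GB, 128 GB left
disk 4: place 212 GB, 44 GB left
disk 3: place 71 GB, 57 GB left
disk 5: place 235 GB, 21 GB left
disk 6: place 174 GB, 82 GB left
disk 6: place 81 GB, 1 GB left
disk 7: place 96 GB, 160 GB left
7 disks × 256 GB = 1792 GB; used 1444 GB; unused 348 GB.

348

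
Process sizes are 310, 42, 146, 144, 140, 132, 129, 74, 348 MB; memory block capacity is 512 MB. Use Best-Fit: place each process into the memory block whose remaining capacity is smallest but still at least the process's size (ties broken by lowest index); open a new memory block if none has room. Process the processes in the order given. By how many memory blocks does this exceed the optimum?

Best-Fit: [310,42,146] [144,140,132,74] [129,348] → 3 memory blocks.
Total size 1465 MB; any packing needs at least ⌈1465/512⌉ = 3 memory blocks.
So 3 is already optimal.

0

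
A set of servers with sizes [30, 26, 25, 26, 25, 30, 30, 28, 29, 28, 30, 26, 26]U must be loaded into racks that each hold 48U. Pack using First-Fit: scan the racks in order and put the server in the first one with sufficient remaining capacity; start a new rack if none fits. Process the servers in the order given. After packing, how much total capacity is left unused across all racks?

265

30U → rack 1 (remaining 18U)
26U → rack 2 (remaining 22U)
25U → rack 3 (remaining 23U)
26U → rack 4 (remaining 22U)
25U → rack 5 (remaining 23U)
30U → rack 6 (remaining 18U)
30U → rack 7 (remaining 18U)
28U → rack 8 (remaining 20U)
29U → rack 9 (remaining 19U)
28U → rack 10 (remaining 20U)
30U → rack 11 (remaining 18U)
26U → rack 12 (remaining 22U)
26U → rack 13 (remaining 22U)
13 racks × 48U = 624U; used 359U; unused 265U.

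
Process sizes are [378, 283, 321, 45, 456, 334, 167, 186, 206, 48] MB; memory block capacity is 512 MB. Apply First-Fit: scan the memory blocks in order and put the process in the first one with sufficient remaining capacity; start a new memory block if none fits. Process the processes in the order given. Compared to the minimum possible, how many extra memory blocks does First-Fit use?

1

First-Fit: [378,45,48] [283,167] [321,186] [456] [334] [206] → 6 memory blocks.
Total size 2424 MB; any packing needs at least ⌈2424/512⌉ = 5 memory blocks.
An optimal packing achieves that bound: [456,48] [378,45] [334,167] [321,186] [283,206] → 5 memory blocks.
Excess: 6 − 5 = 1.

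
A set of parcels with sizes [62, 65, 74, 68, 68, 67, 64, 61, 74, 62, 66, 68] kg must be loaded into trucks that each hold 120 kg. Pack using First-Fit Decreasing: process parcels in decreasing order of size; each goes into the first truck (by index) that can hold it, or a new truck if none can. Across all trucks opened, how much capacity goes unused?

641

Sorted descending: 74, 74, 68, 68, 68, 67, 66, 65, 64, 62, 62, 61.
Put 74 kg in truck 1; 46 kg remain.
Put 74 kg in truck 2; 46 kg remain.
Put 68 kg in truck 3; 52 kg remain.
Put 68 kg in truck 4; 52 kg remain.
Put 68 kg in truck 5; 52 kg remain.
Put 67 kg in truck 6; 53 kg remain.
Put 66 kg in truck 7; 54 kg remain.
Put 65 kg in truck 8; 55 kg remain.
Put 64 kg in truck 9; 56 kg remain.
Put 62 kg in truck 10; 58 kg remain.
Put 62 kg in truck 11; 58 kg remain.
Put 61 kg in truck 12; 59 kg remain.
12 trucks × 120 kg = 1440 kg; used 799 kg; unused 641 kg.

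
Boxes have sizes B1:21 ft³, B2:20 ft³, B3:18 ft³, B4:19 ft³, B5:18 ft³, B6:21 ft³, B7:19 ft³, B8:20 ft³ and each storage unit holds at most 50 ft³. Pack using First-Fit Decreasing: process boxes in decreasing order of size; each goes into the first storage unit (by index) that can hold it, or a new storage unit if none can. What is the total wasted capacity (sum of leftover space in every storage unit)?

44

Sorted descending: 21, 21, 20, 20, 19, 19, 18, 18.
Put 21 ft³ in storage unit 1; 29 ft³ remain.
Put 21 ft³ in storage unit 1; 8 ft³ remain.
Put 20 ft³ in storage unit 2; 30 ft³ remain.
Put 20 ft³ in storage unit 2; 10 ft³ remain.
Put 19 ft³ in storage unit 3; 31 ft³ remain.
Put 19 ft³ in storage unit 3; 12 ft³ remain.
Put 18 ft³ in storage unit 4; 32 ft³ remain.
Put 18 ft³ in storage unit 4; 14 ft³ remain.
4 storage units × 50 ft³ = 200 ft³; used 156 ft³; unused 44 ft³.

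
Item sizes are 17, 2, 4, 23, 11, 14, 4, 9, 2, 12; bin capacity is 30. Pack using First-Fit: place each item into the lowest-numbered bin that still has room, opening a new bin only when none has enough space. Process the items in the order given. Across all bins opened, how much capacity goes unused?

22

17 → bin 1 (remaining 13)
2 → bin 1 (remaining 11)
4 → bin 1 (remaining 7)
23 → bin 2 (remaining 7)
11 → bin 3 (remaining 19)
14 → bin 3 (remaining 5)
4 → bin 1 (remaining 3)
9 → bin 4 (remaining 21)
2 → bin 1 (remaining 1)
12 → bin 4 (remaining 9)
4 bins × 30 = 120; used 98; unused 22.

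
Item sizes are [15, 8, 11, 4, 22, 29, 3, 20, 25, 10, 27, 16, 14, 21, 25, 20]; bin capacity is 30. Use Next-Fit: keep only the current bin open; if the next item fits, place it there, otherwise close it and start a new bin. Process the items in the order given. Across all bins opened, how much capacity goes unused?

Put 15 in bin 1; 15 remain.
Put 8 in bin 1; 7 remain.
Put 11 in bin 2; 19 remain.
Put 4 in bin 2; 15 remain.
Put 22 in bin 3; 8 remain.
Put 29 in bin 4; 1 remain.
Put 3 in bin 5; 27 remain.
Put 20 in bin 5; 7 remain.
Put 25 in bin 6; 5 remain.
Put 10 in bin 7; 20 remain.
Put 27 in bin 8; 3 remain.
Put 16 in bin 9; 14 remain.
Put 14 in bin 9; 0 remain.
Put 21 in bin 10; 9 remain.
Put 25 in bin 11; 5 remain.
Put 20 in bin 12; 10 remain.
12 bins × 30 = 360; used 270; unused 90.

90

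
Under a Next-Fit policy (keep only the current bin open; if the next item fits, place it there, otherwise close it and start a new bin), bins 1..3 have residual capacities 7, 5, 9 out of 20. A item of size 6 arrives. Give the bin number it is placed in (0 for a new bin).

3

Next-Fit only looks at bin 3, which has 9 free.
6 fits there.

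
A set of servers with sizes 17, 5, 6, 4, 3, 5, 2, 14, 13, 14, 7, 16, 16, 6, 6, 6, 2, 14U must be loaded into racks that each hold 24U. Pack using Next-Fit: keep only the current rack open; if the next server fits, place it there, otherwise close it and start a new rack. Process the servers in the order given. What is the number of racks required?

9

Put 17U in rack 1; 7U remain.
Put 5U in rack 1; 2U remain.
Put 6U in rack 2; 18U remain.
Put 4U in rack 2; 14U remain.
Put 3U in rack 2; 11U remain.
Put 5U in rack 2; 6U remain.
Put 2U in rack 2; 4U remain.
Put 14U in rack 3; 10U remain.
Put 13U in rack 4; 11U remain.
Put 14U in rack 5; 10U remain.
Put 7U in rack 5; 3U remain.
Put 16U in rack 6; 8U remain.
Put 16U in rack 7; 8U remain.
Put 6U in rack 7; 2U remain.
Put 6U in rack 8; 18U remain.
Put 6U in rack 8; 12U remain.
Put 2U in rack 8; 10U remain.
Put 14U in rack 9; 10U remain.
Final racks: [17,5] [6,4,3,5,2] [14] [13] [14,7] [16] [16,6] [6,6,2] [14].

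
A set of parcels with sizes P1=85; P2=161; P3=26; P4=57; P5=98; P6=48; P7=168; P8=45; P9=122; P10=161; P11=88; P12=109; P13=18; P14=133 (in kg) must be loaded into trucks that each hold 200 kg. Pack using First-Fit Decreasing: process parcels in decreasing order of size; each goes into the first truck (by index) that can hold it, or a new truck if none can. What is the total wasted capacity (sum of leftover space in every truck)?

Sorted descending: 168, 161, 161, 133, 122, 109, 98, 88, 85, 57, 48, 45, 26, 18.
truck 1: place 168 kg, 32 kg left
truck 2: place 161 kg, 39 kg left
truck 3: place 161 kg, 39 kg left
truck 4: place 133 kg, 67 kg left
truck 5: place 122 kg, 78 kg left
truck 6: place 109 kg, 91 kg left
truck 7: place 98 kg, 102 kg left
truck 6: place 88 kg, 3 kg left
truck 7: place 85 kg, 17 kg left
truck 4: place 57 kg, 10 kg left
truck 5: place 48 kg, 30 kg left
truck 8: place 45 kg, 155 kg left
truck 1: place 26 kg, 6 kg left
truck 2: place 18 kg, 21 kg left
8 trucks × 200 kg = 1600 kg; used 1319 kg; unused 281 kg.

281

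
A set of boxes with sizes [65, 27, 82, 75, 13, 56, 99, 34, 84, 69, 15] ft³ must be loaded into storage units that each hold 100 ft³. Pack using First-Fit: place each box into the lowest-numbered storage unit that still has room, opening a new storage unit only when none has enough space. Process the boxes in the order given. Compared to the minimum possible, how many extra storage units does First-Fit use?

First-Fit: [65,27] [82,13] [75,15] [56,34] [99] [84] [69] → 7 storage units.
Total size 619 ft³; any packing needs at least ⌈619/100⌉ = 7 storage units.
So 7 is already optimal.

0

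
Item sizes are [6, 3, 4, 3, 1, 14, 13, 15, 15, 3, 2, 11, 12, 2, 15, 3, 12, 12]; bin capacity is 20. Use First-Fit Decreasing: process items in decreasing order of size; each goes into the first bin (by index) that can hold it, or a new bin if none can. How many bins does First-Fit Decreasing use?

Sorted descending: 15, 15, 15, 14, 13, 12, 12, 12, 11, 6, 4, 3, 3, 3, 3, 2, 2, 1.
bin 1: place 15, 5 left
bin 2: place 15, 5 left
bin 3: place 15, 5 left
bin 4: place 14, 6 left
bin 5: place 13, 7 left
bin 6: place 12, 8 left
bin 7: place 12, 8 left
bin 8: place 12, 8 left
bin 9: place 11, 9 left
bin 4: place 6, 0 left
bin 1: place 4, 1 left
bin 2: place 3, 2 left
bin 3: place 3, 2 left
bin 5: place 3, 4 left
bin 5: place 3, 1 left
bin 2: place 2, 0 left
bin 3: place 2, 0 left
bin 1: place 1, 0 left
Final bins: [15,4,1] [15,3,2] [15,3,2] [14,6] [13,3,3] [12] [12] [12] [11].

9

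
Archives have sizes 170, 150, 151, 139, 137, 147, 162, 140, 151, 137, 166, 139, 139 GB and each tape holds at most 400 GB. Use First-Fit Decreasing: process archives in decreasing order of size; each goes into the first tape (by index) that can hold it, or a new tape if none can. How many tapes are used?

Sorted descending: 170, 166, 162, 151, 151, 150, 147, 140, 139, 139, 139, 137, 137.
tape 1: place 170 GB, 230 GB left
tape 1: place 166 GB, 64 GB left
tape 2: place 162 GB, 238 GB left
tape 2: place 151 GB, 87 GB left
tape 3: place 151 GB, 249 GB left
tape 3: place 150 GB, 99 GB left
tape 4: place 147 GB, 253 GB left
tape 4: place 140 GB, 113 GB left
tape 5: place 139 GB, 261 GB left
tape 5: place 139 GB, 122 GB left
tape 6: place 139 GB, 261 GB left
tape 6: place 137 GB, 124 GB left
tape 7: place 137 GB, 263 GB left
Final tapes: [170,166] [162,151] [151,150] [147,140] [139,139] [139,137] [137].

7 tapes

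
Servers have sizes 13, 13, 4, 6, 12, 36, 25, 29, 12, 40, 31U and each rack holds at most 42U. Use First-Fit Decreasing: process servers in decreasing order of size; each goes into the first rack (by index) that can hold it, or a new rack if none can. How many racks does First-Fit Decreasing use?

6

Sorted descending: 40, 36, 31, 29, 25, 13, 13, 12, 12, 6, 4.
rack 1: place 40U, 2U left
rack 2: place 36U, 6U left
rack 3: place 31U, 11U left
rack 4: place 29U, 13U left
rack 5: place 25U, 17U left
rack 4: place 13U, 0U left
rack 5: place 13U, 4U left
rack 6: place 12U, 30U left
rack 6: place 12U, 18U left
rack 2: place 6U, 0U left
rack 3: place 4U, 7U left
Final racks: [40] [36,6] [31,4] [29,13] [25,13] [12,12].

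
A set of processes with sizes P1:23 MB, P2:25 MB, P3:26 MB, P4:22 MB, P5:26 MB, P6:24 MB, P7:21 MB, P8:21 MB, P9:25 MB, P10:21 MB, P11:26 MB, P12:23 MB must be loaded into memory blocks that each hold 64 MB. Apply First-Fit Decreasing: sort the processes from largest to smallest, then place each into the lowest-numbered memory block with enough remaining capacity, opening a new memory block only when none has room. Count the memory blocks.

6

Sorted descending: 26, 26, 26, 25, 25, 24, 23, 23, 22, 21, 21, 21.
26 MB → memory block 1 (remaining 38 MB)
26 MB → memory block 1 (remaining 12 MB)
26 MB → memory block 2 (remaining 38 MB)
25 MB → memory block 2 (remaining 13 MB)
25 MB → memory block 3 (remaining 39 MB)
24 MB → memory block 3 (remaining 15 MB)
23 MB → memory block 4 (remaining 41 MB)
23 MB → memory block 4 (remaining 18 MB)
22 MB → memory block 5 (remaining 42 MB)
21 MB → memory block 5 (remaining 21 MB)
21 MB → memory block 5 (remaining 0 MB)
21 MB → memory block 6 (remaining 43 MB)
Final memory blocks: [26,26] [26,25] [25,24] [23,23] [22,21,21] [21].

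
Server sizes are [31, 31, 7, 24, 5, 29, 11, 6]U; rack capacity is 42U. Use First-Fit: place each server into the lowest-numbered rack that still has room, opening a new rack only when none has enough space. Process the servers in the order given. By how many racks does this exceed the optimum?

First-Fit: [31,7] [31,5,6] [24,11] [29] → 4 racks.
Total size 144U; any packing needs at least ⌈144/42⌉ = 4 racks.
So 4 is already optimal.

0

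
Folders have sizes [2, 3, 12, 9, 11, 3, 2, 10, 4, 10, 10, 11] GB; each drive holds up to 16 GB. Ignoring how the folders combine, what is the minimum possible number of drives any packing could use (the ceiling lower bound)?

6

Total size = 2 + 3 + 12 + 9 + 11 + 3 + 2 + 10 + 4 + 10 + 10 + 11 = 87 GB.
⌈87 / 16⌉ = 6.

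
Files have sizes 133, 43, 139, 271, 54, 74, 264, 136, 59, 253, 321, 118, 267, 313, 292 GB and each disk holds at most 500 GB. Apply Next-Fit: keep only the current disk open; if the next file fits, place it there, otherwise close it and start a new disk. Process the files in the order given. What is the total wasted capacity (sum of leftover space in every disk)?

1263

133 GB → disk 1 (remaining 367 GB)
43 GB → disk 1 (remaining 324 GB)
139 GB → disk 1 (remaining 185 GB)
271 GB → disk 2 (remaining 229 GB)
54 GB → disk 2 (remaining 175 GB)
74 GB → disk 2 (remaining 101 GB)
264 GB → disk 3 (remaining 236 GB)
136 GB → disk 3 (remaining 100 GB)
59 GB → disk 3 (remaining 41 GB)
253 GB → disk 4 (remaining 247 GB)
321 GB → disk 5 (remaining 179 GB)
118 GB → disk 5 (remaining 61 GB)
267 GB → disk 6 (remaining 233 GB)
313 GB → disk 7 (remaining 187 GB)
292 GB → disk 8 (remaining 208 GB)
8 disks × 500 GB = 4000 GB; used 2737 GB; unused 1263 GB.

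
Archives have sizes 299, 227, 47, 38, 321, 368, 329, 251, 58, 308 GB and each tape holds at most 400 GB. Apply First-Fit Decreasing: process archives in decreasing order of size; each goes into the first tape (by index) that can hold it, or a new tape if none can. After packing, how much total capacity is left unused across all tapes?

554

Sorted descending: 368, 329, 321, 308, 299, 251, 227, 58, 47, 38.
Put 368 GB in tape 1; 32 GB remain.
Put 329 GB in tape 2; 71 GB remain.
Put 321 GB in tape 3; 79 GB remain.
Put 308 GB in tape 4; 92 GB remain.
Put 299 GB in tape 5; 101 GB remain.
Put 251 GB in tape 6; 149 GB remain.
Put 227 GB in tape 7; 173 GB remain.
Put 58 GB in tape 2; 13 GB remain.
Put 47 GB in tape 3; 32 GB remain.
Put 38 GB in tape 4; 54 GB remain.
7 tapes × 400 GB = 2800 GB; used 2246 GB; unused 554 GB.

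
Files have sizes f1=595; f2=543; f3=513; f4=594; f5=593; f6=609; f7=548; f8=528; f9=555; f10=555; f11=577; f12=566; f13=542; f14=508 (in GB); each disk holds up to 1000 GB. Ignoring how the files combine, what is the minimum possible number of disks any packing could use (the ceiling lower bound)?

8 disks

Total size = 595 + 543 + 513 + 594 + 593 + 609 + 548 + 528 + 555 + 555 + 577 + 566 + 542 + 508 = 7826 GB.
⌈7826 / 1000⌉ = 8.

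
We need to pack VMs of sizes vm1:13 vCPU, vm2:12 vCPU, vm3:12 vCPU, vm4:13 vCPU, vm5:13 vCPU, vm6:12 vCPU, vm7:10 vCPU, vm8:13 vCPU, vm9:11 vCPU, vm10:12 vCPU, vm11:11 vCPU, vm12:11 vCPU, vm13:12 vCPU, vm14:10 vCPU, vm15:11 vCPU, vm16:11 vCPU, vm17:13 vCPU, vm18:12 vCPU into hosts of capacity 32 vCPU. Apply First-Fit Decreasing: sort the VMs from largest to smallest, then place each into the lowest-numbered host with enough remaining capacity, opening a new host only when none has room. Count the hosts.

Sorted descending: 13, 13, 13, 13, 13, 12, 12, 12, 12, 12, 12, 11, 11, 11, 11, 11, 10, 10.
Put 13 vCPU in host 1; 19 vCPU remain.
Put 13 vCPU in host 1; 6 vCPU remain.
Put 13 vCPU in host 2; 19 vCPU remain.
Put 13 vCPU in host 2; 6 vCPU remain.
Put 13 vCPU in host 3; 19 vCPU remain.
Put 12 vCPU in host 3; 7 vCPU remain.
Put 12 vCPU in host 4; 20 vCPU remain.
Put 12 vCPU in host 4; 8 vCPU remain.
Put 12 vCPU in host 5; 20 vCPU remain.
Put 12 vCPU in host 5; 8 vCPU remain.
Put 12 vCPU in host 6; 20 vCPU remain.
Put 11 vCPU in host 6; 9 vCPU remain.
Put 11 vCPU in host 7; 21 vCPU remain.
Put 11 vCPU in host 7; 10 vCPU remain.
Put 11 vCPU in host 8; 21 vCPU remain.
Put 11 vCPU in host 8; 10 vCPU remain.
Put 10 vCPU in host 7; 0 vCPU remain.
Put 10 vCPU in host 8; 0 vCPU remain.

8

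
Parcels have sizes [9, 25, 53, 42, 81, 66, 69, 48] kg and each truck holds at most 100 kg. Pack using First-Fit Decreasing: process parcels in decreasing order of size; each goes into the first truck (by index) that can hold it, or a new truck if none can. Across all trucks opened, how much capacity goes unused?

Sorted descending: 81, 69, 66, 53, 48, 42, 25, 9.
81 kg → truck 1 (remaining 19 kg)
69 kg → truck 2 (remaining 31 kg)
66 kg → truck 3 (remaining 34 kg)
53 kg → truck 4 (remaining 47 kg)
48 kg → truck 5 (remaining 52 kg)
42 kg → truck 4 (remaining 5 kg)
25 kg → truck 2 (remaining 6 kg)
9 kg → truck 1 (remaining 10 kg)
5 trucks × 100 kg = 500 kg; used 393 kg; unused 107 kg.

107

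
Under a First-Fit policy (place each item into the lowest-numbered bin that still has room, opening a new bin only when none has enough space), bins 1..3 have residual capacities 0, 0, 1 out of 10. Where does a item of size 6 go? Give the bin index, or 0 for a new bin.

No bin has ≥ 6 free, so a new bin is opened.

0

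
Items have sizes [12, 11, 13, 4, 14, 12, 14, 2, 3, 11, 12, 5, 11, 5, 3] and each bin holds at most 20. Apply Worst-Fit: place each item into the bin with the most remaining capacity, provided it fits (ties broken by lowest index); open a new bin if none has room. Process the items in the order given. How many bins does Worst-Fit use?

bin 1: place 12, 8 left
bin 2: place 11, 9 left
bin 3: place 13, 7 left
bin 2: place 4, 5 left
bin 4: place 14, 6 left
bin 5: place 12, 8 left
bin 6: place 14, 6 left
bin 1: place 2, 6 left
bin 5: place 3, 5 left
bin 7: place 11, 9 left
bin 8: place 12, 8 left
bin 7: place 5, 4 left
bin 9: place 11, 9 left
bin 9: place 5, 4 left
bin 8: place 3, 5 left
Final bins: [12,2] [11,4] [13] [14] [12,3] [14] [11,5] [12,3] [11,5].

9 bins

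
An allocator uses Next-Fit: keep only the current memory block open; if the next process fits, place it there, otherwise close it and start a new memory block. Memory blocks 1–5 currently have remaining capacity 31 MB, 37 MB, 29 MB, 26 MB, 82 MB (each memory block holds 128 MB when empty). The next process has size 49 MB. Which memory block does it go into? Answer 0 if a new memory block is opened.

5

Next-Fit only looks at memory block 5, which has 82 MB free.
49 MB fits there.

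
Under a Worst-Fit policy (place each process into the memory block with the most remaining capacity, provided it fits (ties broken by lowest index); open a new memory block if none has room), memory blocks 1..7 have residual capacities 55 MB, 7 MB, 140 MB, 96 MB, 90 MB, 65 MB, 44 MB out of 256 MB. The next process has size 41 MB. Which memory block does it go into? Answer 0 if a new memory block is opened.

Memory blocks with room: memory block 1 (55 MB), memory block 3 (140 MB), memory block 4 (96 MB), memory block 5 (90 MB), memory block 6 (65 MB), memory block 7 (44 MB).
Most room is memory block 3 with 140 MB free.

3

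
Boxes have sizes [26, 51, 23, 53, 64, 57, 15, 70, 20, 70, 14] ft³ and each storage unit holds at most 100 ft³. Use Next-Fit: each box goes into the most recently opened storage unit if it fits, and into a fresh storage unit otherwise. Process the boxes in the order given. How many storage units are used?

6 storage units

storage unit 1: place 26 ft³, 74 ft³ left
storage unit 1: place 51 ft³, 23 ft³ left
storage unit 1: place 23 ft³, 0 ft³ left
storage unit 2: place 53 ft³, 47 ft³ left
storage unit 3: place 64 ft³, 36 ft³ left
storage unit 4: place 57 ft³, 43 ft³ left
storage unit 4: place 15 ft³, 28 ft³ left
storage unit 5: place 70 ft³, 30 ft³ left
storage unit 5: place 20 ft³, 10 ft³ left
storage unit 6: place 70 ft³, 30 ft³ left
storage unit 6: place 14 ft³, 16 ft³ left
Final storage units: [26,51,23] [53] [64] [57,15] [70,20] [70,14].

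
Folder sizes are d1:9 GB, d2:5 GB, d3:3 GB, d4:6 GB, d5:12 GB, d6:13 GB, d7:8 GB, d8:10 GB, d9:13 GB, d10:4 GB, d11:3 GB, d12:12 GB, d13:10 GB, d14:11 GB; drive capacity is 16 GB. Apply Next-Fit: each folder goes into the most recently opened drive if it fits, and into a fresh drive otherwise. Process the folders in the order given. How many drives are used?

drive 1: place d1 (9 GB), 7 GB left
drive 1: place d2 (5 GB), 2 GB left
drive 2: place d3 (3 GB), 13 GB left
drive 2: place d4 (6 GB), 7 GB left
drive 3: place d5 (12 GB), 4 GB left
drive 4: place d6 (13 GB), 3 GB left
drive 5: place d7 (8 GB), 8 GB left
drive 6: place d8 (10 GB), 6 GB left
drive 7: place d9 (13 GB), 3 GB left
drive 8: place d10 (4 GB), 12 GB left
drive 8: place d11 (3 GB), 9 GB left
drive 9: place d12 (12 GB), 4 GB left
drive 10: place d13 (10 GB), 6 GB left
drive 11: place d14 (11 GB), 5 GB left

11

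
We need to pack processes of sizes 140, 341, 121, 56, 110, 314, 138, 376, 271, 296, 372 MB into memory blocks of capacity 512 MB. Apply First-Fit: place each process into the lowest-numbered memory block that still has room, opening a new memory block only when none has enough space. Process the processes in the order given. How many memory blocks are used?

7 memory blocks

memory block 1: place 140 MB, 372 MB left
memory block 1: place 341 MB, 31 MB left
memory block 2: place 121 MB, 391 MB left
memory block 2: place 56 MB, 335 MB left
memory block 2: place 110 MB, 225 MB left
memory block 3: place 314 MB, 198 MB left
memory block 2: place 138 MB, 87 MB left
memory block 4: place 376 MB, 136 MB left
memory block 5: place 271 MB, 241 MB left
memory block 6: place 296 MB, 216 MB left
memory block 7: place 372 MB, 140 MB left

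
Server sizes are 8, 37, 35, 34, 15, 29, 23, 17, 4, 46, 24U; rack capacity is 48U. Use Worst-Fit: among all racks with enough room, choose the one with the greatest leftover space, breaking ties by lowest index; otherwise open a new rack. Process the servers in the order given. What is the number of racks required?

7

rack 1: place 8U, 40U left
rack 1: place 37U, 3U left
rack 2: place 35U, 13U left
rack 3: place 34U, 14U left
rack 4: place 15U, 33U left
rack 4: place 29U, 4U left
rack 5: place 23U, 25U left
rack 5: place 17U, 8U left
rack 3: place 4U, 10U left
rack 6: place 46U, 2U left
rack 7: place 24U, 24U left
Final racks: [8,37] [35] [34,4] [15,29] [23,17] [46] [24].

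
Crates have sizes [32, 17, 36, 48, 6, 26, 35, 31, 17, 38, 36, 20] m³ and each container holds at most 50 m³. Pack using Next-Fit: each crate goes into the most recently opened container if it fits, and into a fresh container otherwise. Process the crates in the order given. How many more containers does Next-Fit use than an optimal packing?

1

Next-Fit: [32,17] [36] [48] [6,26] [35] [31,17] [38] [36] [20] → 9 containers.
8 crates exceed 25 m³ (half the capacity), and no two of those can share a container, so at least 8 containers are needed.
An optimal packing achieves that bound: [48] [38,6] [36] [36] [35] [32,17] [31,17] [26,20] → 8 containers.
Excess: 9 − 8 = 1.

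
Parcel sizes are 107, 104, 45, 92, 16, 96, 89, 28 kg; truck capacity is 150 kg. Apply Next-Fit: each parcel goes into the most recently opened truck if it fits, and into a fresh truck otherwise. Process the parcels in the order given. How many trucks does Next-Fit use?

5 trucks

truck 1: place 107 kg, 43 kg left
truck 2: place 104 kg, 46 kg left
truck 2: place 45 kg, 1 kg left
truck 3: place 92 kg, 58 kg left
truck 3: place 16 kg, 42 kg left
truck 4: place 96 kg, 54 kg left
truck 5: place 89 kg, 61 kg left
truck 5: place 28 kg, 33 kg left
Final trucks: [107] [104,45] [92,16] [96] [89,28].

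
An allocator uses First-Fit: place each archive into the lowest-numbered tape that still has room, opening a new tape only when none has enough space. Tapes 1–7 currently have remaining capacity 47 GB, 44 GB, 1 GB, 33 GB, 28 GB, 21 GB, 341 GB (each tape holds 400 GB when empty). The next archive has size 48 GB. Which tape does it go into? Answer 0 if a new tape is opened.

7

Tapes with room: tape 7 (341 GB).
The first with room is tape 7.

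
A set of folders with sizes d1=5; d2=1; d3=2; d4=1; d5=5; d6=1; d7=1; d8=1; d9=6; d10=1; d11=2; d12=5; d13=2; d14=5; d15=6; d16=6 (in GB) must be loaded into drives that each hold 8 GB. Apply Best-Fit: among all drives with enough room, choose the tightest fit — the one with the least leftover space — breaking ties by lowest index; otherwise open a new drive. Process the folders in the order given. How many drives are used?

7 drives

drive 1: place d1 (5 GB), 3 GB left
drive 1: place d2 (1 GB), 2 GB left
drive 1: place d3 (2 GB), 0 GB left
drive 2: place d4 (1 GB), 7 GB left
drive 2: place d5 (5 GB), 2 GB left
drive 2: place d6 (1 GB), 1 GB left
drive 2: place d7 (1 GB), 0 GB left
drive 3: place d8 (1 GB), 7 GB left
drive 3: place d9 (6 GB), 1 GB left
drive 3: place d10 (1 GB), 0 GB left
drive 4: place d11 (2 GB), 6 GB left
drive 4: place d12 (5 GB), 1 GB left
drive 5: place d13 (2 GB), 6 GB left
drive 5: place d14 (5 GB), 1 GB left
drive 6: place d15 (6 GB), 2 GB left
drive 7: place d16 (6 GB), 2 GB left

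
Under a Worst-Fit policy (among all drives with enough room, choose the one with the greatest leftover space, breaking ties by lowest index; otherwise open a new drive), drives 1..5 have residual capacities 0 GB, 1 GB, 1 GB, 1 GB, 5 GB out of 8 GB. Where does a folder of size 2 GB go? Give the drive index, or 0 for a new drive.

5

Drives with room: drive 5 (5 GB).
Most room is drive 5 with 5 GB free.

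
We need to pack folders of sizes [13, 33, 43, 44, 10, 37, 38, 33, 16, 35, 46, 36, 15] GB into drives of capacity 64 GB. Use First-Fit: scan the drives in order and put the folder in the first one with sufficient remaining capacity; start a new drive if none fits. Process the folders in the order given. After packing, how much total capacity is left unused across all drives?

177

13 GB → drive 1 (remaining 51 GB)
33 GB → drive 1 (remaining 18 GB)
43 GB → drive 2 (remaining 21 GB)
44 GB → drive 3 (remaining 20 GB)
10 GB → drive 1 (remaining 8 GB)
37 GB → drive 4 (remaining 27 GB)
38 GB → drive 5 (remaining 26 GB)
33 GB → drive 6 (remaining 31 GB)
16 GB → drive 2 (remaining 5 GB)
35 GB → drive 7 (remaining 29 GB)
46 GB → drive 8 (remaining 18 GB)
36 GB → drive 9 (remaining 28 GB)
15 GB → drive 3 (remaining 5 GB)
9 drives × 64 GB = 576 GB; used 399 GB; unused 177 GB.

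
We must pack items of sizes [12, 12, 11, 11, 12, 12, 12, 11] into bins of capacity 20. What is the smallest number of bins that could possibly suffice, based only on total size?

5

Total size = 12 + 12 + 11 + 11 + 12 + 12 + 12 + 11 = 93.
⌈93 / 20⌉ = 5.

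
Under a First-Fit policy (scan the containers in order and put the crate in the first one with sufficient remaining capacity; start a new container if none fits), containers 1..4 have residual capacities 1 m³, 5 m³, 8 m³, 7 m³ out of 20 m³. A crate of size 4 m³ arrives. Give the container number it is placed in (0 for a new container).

2

Containers with room: container 2 (5 m³), container 3 (8 m³), container 4 (7 m³).
The first with room is container 2.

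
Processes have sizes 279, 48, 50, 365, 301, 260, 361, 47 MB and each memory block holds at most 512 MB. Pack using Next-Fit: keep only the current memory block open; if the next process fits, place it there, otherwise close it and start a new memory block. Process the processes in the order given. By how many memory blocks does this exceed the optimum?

0

Next-Fit: [279,48,50] [365] [301] [260] [361,47] → 5 memory blocks.
5 processes exceed 256 MB (half the capacity), and no two of those can share a memory block, so at least 5 memory blocks are needed.
So 5 is already optimal.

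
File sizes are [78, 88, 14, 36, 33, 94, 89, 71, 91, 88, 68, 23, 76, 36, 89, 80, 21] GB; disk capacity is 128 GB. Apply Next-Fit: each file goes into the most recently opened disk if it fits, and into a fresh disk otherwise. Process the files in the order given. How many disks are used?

disk 1: place 78 GB, 50 GB left
disk 2: place 88 GB, 40 GB left
disk 2: place 14 GB, 26 GB left
disk 3: place 36 GB, 92 GB left
disk 3: place 33 GB, 59 GB left
disk 4: place 94 GB, 34 GB left
disk 5: place 89 GB, 39 GB left
disk 6: place 71 GB, 57 GB left
disk 7: place 91 GB, 37 GB left
disk 8: place 88 GB, 40 GB left
disk 9: place 68 GB, 60 GB left
disk 9: place 23 GB, 37 GB left
disk 10: place 76 GB, 52 GB left
disk 10: place 36 GB, 16 GB left
disk 11: place 89 GB, 39 GB left
disk 12: place 80 GB, 48 GB left
disk 12: place 21 GB, 27 GB left
Final disks: [78] [88,14] [36,33] [94] [89] [71] [91] [88] [68,23] [76,36] [89] [80,21].

12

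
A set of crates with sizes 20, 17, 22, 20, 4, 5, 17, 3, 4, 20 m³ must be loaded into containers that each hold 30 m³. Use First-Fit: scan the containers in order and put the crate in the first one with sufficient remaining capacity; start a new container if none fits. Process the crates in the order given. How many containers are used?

container 1: place 20 m³, 10 m³ left
container 2: place 17 m³, 13 m³ left
container 3: place 22 m³, 8 m³ left
container 4: place 20 m³, 10 m³ left
container 1: place 4 m³, 6 m³ left
container 1: place 5 m³, 1 m³ left
container 5: place 17 m³, 13 m³ left
container 2: place 3 m³, 10 m³ left
container 2: place 4 m³, 6 m³ left
container 6: place 20 m³, 10 m³ left

6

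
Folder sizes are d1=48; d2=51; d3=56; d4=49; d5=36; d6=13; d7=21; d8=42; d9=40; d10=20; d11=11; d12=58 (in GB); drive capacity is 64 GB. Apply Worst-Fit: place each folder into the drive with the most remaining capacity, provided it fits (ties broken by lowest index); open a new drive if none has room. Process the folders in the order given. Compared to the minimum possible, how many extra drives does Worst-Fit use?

Worst-Fit: [48,11] [51] [56] [49] [36,13] [21,42] [40,20] [58] → 8 drives.
8 folders exceed 32 GB (half the capacity), and no two of those can share a drive, so at least 8 drives are needed.
So 8 is already optimal.

0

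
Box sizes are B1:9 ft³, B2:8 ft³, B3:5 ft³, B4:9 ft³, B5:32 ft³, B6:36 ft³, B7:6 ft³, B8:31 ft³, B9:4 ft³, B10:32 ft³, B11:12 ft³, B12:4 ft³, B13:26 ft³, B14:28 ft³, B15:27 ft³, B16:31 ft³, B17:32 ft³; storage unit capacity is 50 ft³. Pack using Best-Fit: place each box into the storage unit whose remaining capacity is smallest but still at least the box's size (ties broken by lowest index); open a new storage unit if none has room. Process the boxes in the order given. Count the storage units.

10 storage units

B1 (9 ft³) → storage unit 1 (remaining 41 ft³)
B2 (8 ft³) → storage unit 1 (remaining 33 ft³)
B3 (5 ft³) → storage unit 1 (remaining 28 ft³)
B4 (9 ft³) → storage unit 1 (remaining 19 ft³)
B5 (32 ft³) → storage unit 2 (remaining 18 ft³)
B6 (36 ft³) → storage unit 3 (remaining 14 ft³)
B7 (6 ft³) → storage unit 3 (remaining 8 ft³)
B8 (31 ft³) → storage unit 4 (remaining 19 ft³)
B9 (4 ft³) → storage unit 3 (remaining 4 ft³)
B10 (32 ft³) → storage unit 5 (remaining 18 ft³)
B11 (12 ft³) → storage unit 2 (remaining 6 ft³)
B12 (4 ft³) → storage unit 3 (remaining 0 ft³)
B13 (26 ft³) → storage unit 6 (remaining 24 ft³)
B14 (28 ft³) → storage unit 7 (remaining 22 ft³)
B15 (27 ft³) → storage unit 8 (remaining 23 ft³)
B16 (31 ft³) → storage unit 9 (remaining 19 ft³)
B17 (32 ft³) → storage unit 10 (remaining 18 ft³)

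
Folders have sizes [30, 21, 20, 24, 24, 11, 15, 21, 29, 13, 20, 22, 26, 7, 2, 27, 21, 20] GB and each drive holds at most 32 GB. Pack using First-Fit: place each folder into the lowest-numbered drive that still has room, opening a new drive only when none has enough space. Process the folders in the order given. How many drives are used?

drive 1: place 30 GB, 2 GB left
drive 2: place 21 GB, 11 GB left
drive 3: place 20 GB, 12 GB left
drive 4: place 24 GB, 8 GB left
drive 5: place 24 GB, 8 GB left
drive 2: place 11 GB, 0 GB left
drive 6: place 15 GB, 17 GB left
drive 7: place 21 GB, 11 GB left
drive 8: place 29 GB, 3 GB left
drive 6: place 13 GB, 4 GB left
drive 9: place 20 GB, 12 GB left
drive 10: place 22 GB, 10 GB left
drive 11: place 26 GB, 6 GB left
drive 3: place 7 GB, 5 GB left
drive 1: place 2 GB, 0 GB left
drive 12: place 27 GB, 5 GB left
drive 13: place 21 GB, 11 GB left
drive 14: place 20 GB, 12 GB left
Final drives: [30,2] [21,11] [20,7] [24] [24] [15,13] [21] [29] [20] [22] [26] [27] [21] [20].

14 drives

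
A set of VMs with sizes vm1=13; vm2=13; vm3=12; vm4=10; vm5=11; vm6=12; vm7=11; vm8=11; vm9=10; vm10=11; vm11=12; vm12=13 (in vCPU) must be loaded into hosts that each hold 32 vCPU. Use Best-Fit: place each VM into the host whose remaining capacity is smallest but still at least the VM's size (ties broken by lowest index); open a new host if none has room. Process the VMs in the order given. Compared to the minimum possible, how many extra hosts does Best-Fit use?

Best-Fit: [13,13] [12,10,10] [11,12] [11,11] [11,12] [13] → 6 hosts.
Total size 139 vCPU; any packing needs at least ⌈139/32⌉ = 5 hosts.
An optimal packing achieves that bound: [13,13] [13,12] [12,12] [11,11,10] [11,11,10] → 5 hosts.
Excess: 6 − 5 = 1.

1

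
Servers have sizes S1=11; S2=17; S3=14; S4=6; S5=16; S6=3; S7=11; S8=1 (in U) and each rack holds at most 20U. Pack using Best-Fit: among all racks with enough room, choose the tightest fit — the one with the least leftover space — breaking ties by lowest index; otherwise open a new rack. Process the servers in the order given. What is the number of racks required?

Put S1 (11U) in rack 1; 9U remain.
Put S2 (17U) in rack 2; 3U remain.
Put S3 (14U) in rack 3; 6U remain.
Put S4 (6U) in rack 3; 0U remain.
Put S5 (16U) in rack 4; 4U remain.
Put S6 (3U) in rack 2; 0U remain.
Put S7 (11U) in rack 5; 9U remain.
Put S8 (1U) in rack 4; 3U remain.
Final racks: [11] [17,3] [14,6] [16,1] [11].

5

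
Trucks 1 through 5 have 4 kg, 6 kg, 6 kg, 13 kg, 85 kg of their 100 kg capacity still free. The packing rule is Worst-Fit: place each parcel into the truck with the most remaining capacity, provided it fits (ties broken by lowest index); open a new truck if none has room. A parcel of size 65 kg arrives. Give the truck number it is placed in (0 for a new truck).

Trucks with room: truck 5 (85 kg).
Most room is truck 5 with 85 kg free.

5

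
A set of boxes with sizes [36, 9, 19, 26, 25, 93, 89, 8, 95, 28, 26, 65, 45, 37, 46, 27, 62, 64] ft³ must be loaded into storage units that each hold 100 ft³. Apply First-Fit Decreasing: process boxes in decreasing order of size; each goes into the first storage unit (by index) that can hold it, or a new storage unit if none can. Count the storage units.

9

Sorted descending: 95, 93, 89, 65, 64, 62, 46, 45, 37, 36, 28, 27, 26, 26, 25, 19, 9, 8.
95 ft³ → storage unit 1 (remaining 5 ft³)
93 ft³ → storage unit 2 (remaining 7 ft³)
89 ft³ → storage unit 3 (remaining 11 ft³)
65 ft³ → storage unit 4 (remaining 35 ft³)
64 ft³ → storage unit 5 (remaining 36 ft³)
62 ft³ → storage unit 6 (remaining 38 ft³)
46 ft³ → storage unit 7 (remaining 54 ft³)
45 ft³ → storage unit 7 (remaining 9 ft³)
37 ft³ → storage unit 6 (remaining 1 ft³)
36 ft³ → storage unit 5 (remaining 0 ft³)
28 ft³ → storage unit 4 (remaining 7 ft³)
27 ft³ → storage unit 8 (remaining 73 ft³)
26 ft³ → storage unit 8 (remaining 47 ft³)
26 ft³ → storage unit 8 (remaining 21 ft³)
25 ft³ → storage unit 9 (remaining 75 ft³)
19 ft³ → storage unit 8 (remaining 2 ft³)
9 ft³ → storage unit 3 (remaining 2 ft³)
8 ft³ → storage unit 7 (remaining 1 ft³)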